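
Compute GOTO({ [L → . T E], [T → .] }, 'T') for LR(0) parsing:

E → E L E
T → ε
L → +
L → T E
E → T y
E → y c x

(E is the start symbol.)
{ [E → . E L E], [E → . T y], [E → . y c x], [L → T . E], [T → .] }

GOTO(I, 'T') = CLOSURE({ [A → αX.β] : [A → α.Xβ] ∈ I, X = 'T' })

Items with dot before 'T', with the dot advanced:
  [L → . T E] → [L → T . E]
Closure of the advanced items:
  [L → T . E] has the dot before E: add [E → . E L E], [E → . T y], [E → . y c x]
  [E → . T y] has the dot before T: add [T → .]

GOTO = { [E → . E L E], [E → . T y], [E → . y c x], [L → T . E], [T → .] }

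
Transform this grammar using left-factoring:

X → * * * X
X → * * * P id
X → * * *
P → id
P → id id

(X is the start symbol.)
X → * * * X'
X' → X
X' → P id
X' → ε
P → id P'
P' → ε
P' → id

Left-factoring transforms A → αβ₁ | αβ₂ into A → αA' and A' → β₁ | β₂
(α is the longest common prefix among the alternatives). Repeat until
no nonterminal has two alternatives with a common prefix.

Round 1: X has alternatives sharing prefix '* * *'. Introduce X': X → * * * X'
  Add: X' → X
  Add: X' → P id
  Add: X' → ε

Round 2: P has alternatives sharing prefix 'id'. Introduce P': P → id P'
  Add: P' → ε
  Add: P' → id

No remaining common prefixes — done.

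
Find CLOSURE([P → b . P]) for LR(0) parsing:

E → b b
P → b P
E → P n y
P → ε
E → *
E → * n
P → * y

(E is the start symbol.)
{ [P → . * y], [P → . b P], [P → .], [P → b . P] }

To compute CLOSURE, for each item [A → α.Bβ] where B is a non-terminal, add [B → .γ] for all productions B → γ; repeat for the newly added items until nothing changes.

Start with: [P → b . P]
  [P → b . P] has the dot before P: add [P → . b P], [P → .], [P → . * y]
No further items can be added.

CLOSURE = { [P → . * y], [P → . b P], [P → .], [P → b . P] }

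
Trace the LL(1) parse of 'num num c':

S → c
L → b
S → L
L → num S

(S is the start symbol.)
LL(1) parsing maintains a stack (initially the start symbol over $) and the input. At each step: if the stack top is a terminal, match it against the current input token; if it is a non-terminal N, replace it with the RHS of M[N, lookahead] (the unique production whose predict set contains the lookahead).

Stack is shown with the top on the left.

Stack    Input        Action
----------------------------
S $      num num c $  output S → L
L $      num num c $  output L → num S
num S $  num num c $  match 'num'
S $      num c $      output S → L
L $      num c $      output L → num S
num S $  num c $      match 'num'
S $      c $          output S → c
c $      c $          match 'c'
$        $            accept

The string is accepted.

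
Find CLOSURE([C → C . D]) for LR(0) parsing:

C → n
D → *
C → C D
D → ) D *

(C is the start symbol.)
To compute CLOSURE, for each item [A → α.Bβ] where B is a non-terminal, add [B → .γ] for all productions B → γ; repeat for the newly added items until nothing changes.

Start with: [C → C . D]
  [C → C . D] has the dot before D: add [D → . *], [D → . ) D *]
No further items can be added.

CLOSURE = { [C → C . D], [D → . ) D *], [D → . *] }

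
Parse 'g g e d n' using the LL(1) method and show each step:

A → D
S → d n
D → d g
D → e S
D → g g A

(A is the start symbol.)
LL(1) parsing maintains a stack (initially the start symbol over $) and the input. At each step: if the stack top is a terminal, match it against the current input token; if it is a non-terminal N, replace it with the RHS of M[N, lookahead] (the unique production whose predict set contains the lookahead).

Stack is shown with the top on the left.

Stack    Input        Action
----------------------------
A $      g g e d n $  output A → D
D $      g g e d n $  output D → g g A
g g A $  g g e d n $  match 'g'
g A $    g e d n $    match 'g'
A $      e d n $      output A → D
D $      e d n $      output D → e S
e S $    e d n $      match 'e'
S $      d n $        output S → d n
d n $    d n $        match 'd'
n $      n $          match 'n'
$        $            accept

The string is accepted.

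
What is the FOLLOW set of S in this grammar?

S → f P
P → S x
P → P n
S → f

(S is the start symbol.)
To compute FOLLOW(S), find every occurrence of S on a right-hand side N → α S β: add FIRST(β) \ {ε}, and if β is empty or nullable also add FOLLOW(N). Iterate to a fixed point.

S is the start symbol, so $ ∈ FOLLOW(S).
In P → S x: S is followed by x, add FIRST(x) \ {ε} = { 'x' }

Taking the union: FOLLOW(S) = { $, 'x' }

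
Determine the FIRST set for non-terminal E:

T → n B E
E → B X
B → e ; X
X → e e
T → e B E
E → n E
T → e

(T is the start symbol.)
To compute FIRST(E), examine every production with E on the left-hand side, reading each right-hand side left to right until a non-nullable symbol is reached.

FIRST sets of the other non-terminals involved (by the same procedure, iterated to a fixed point):
  FIRST(B) = { 'e' }

From E → B X:
  - B is a non-terminal: add FIRST(B) \ {ε} = { 'e' }
    B is not nullable, so stop
From E → n E:
  - n is a terminal: add 'n' and stop

Collecting: FIRST(E) = { 'e', 'n' }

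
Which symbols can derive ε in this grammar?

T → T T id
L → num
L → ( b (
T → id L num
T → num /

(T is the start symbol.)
A non-terminal is nullable if it can derive ε (the empty string): either it has an ε-production, or it has a production whose right-hand side consists entirely of nullable non-terminals.

There are no ε-productions, so no non-terminal can derive ε.
No non-terminals are nullable.

Answer: None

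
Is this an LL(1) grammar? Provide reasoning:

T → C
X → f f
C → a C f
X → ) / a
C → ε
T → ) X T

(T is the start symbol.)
Relevant sets:
  FIRST(C) = { 'a', ε }
  FOLLOW(T) = { $ }
  FOLLOW(C) = { $, 'f' }

For T:
  PREDICT(T → C) = { $, 'a' }
  PREDICT(T → ')' X T) = { ')' }
For X:
  PREDICT(X → f f) = { 'f' }
  PREDICT(X → ')' '/' a) = { ')' }
For C:
  PREDICT(C → a C f) = { 'a' }
  PREDICT(C → ε) = { $, 'f' }

All predict sets are disjoint. The grammar IS LL(1).

Answer: Yes, the grammar is LL(1).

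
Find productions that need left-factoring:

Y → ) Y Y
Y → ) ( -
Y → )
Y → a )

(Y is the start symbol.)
Yes, Y has productions with common prefix ')'

Left-factoring is needed when two productions for the same non-terminal
share a common prefix on the right-hand side.

Productions for Y:
  Y → ) Y Y
  Y → ) ( -
  Y → )
  Y → a )

Found common prefix ')' in productions for Y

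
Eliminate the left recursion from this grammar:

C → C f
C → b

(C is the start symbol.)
C is directly left-recursive. The standard transformation for
  A → A α₁ | ... | A α_m | β₁ | ... | β_n
is
  A  → β₁ A' | ... | β_n A'
  A' → α₁ A' | ... | α_m A' | ε

C → b becomes C → b C'
C → C f becomes C' → f C'
Add C' → ε

Resulting grammar:
C → b C'
C' → f C'
C' → ε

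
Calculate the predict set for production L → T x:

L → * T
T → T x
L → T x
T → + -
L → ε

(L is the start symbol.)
{ '+' }

PREDICT(L → T x) = (FIRST(RHS) \ {ε}) ∪ (FOLLOW(L) if ε ∈ FIRST(RHS), i.e. RHS ⇒* ε)
FIRST(T) = { '+' }
FIRST(T x) = { '+' }
ε ∉ FIRST(T x), so FOLLOW(L) is not added.
PREDICT(L → T x) = { '+' }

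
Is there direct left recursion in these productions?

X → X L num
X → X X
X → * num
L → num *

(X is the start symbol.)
Direct left recursion occurs when N → N α for some non-terminal N (the right-hand side begins with the left-hand side itself).

X → X L num: LEFT RECURSIVE (starts with X)
X → X X: LEFT RECURSIVE (starts with X)
X → * num: starts with '*'
L → num *: starts with num

The grammar has direct left recursion on: X.

Answer: Yes, X is left-recursive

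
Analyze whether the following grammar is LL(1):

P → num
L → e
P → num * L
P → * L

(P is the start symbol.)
For P:
  PREDICT(P → num) = { 'num' }
  PREDICT(P → num '*' L) = { 'num' }
  PREDICT(P → '*' L) = { '*' }
L has a single production, so nothing to check there.

Conflict found: Predict set conflict for P: { 'num' }
The grammar is NOT LL(1).

Answer: No. Predict set conflict for P: { 'num' }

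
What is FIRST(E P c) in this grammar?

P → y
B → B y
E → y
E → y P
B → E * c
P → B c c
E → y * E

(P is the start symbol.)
FIRST sets of the non-terminals involved (from the grammar, by fixed-point iteration):
  FIRST(E) = { 'y' }

To compute FIRST(E P c), process the symbols left to right:
Symbol E is a non-terminal. Add FIRST(E) \ {ε} = { 'y' }
E is not nullable (ε ∉ FIRST(E)), so stop here.
FIRST(E P c) = { 'y' }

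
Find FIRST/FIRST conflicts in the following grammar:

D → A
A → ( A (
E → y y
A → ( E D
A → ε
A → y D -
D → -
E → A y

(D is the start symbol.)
FIRST sets of the non-terminals at (or reachable through a nullable prefix from) the front of some alternative:
  FIRST(A) = { '(', 'y', ε }

Productions for D:
  D → A: FIRST = { '(', 'y', ε }
  D → -: FIRST = { '-' }
Productions for A:
  A → ( A (: FIRST = { '(' }
  A → ( E D: FIRST = { '(' }
  A → ε: FIRST = { ε }
  A → y D -: FIRST = { 'y' }
Productions for E:
  E → y y: FIRST = { 'y' }
  E → A y: FIRST = { '(', 'y' }

Conflict for A: A → ( A ( and A → ( E D
  Overlap: { '(' }
Conflict for E: E → y y and E → A y
  Overlap: { 'y' }

Answer: Yes. A → '(' A '(' / A → '(' E D on { '(' }; E → y y / E → A y on { 'y' }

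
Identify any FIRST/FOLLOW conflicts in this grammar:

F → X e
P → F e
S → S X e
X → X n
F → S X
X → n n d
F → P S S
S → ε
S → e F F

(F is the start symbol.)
Yes. S → S X e with FOLLOW(S) on { 'e', 'n' }; S → e F F with FOLLOW(S) on { 'e' }

Nullable non-terminals: S.
FIRST sets used below: FIRST(S) = { 'e', 'n', ε }, FIRST(X) = { 'n' }

S: nullable alternative(s) S → ε; FOLLOW(S) = { $, 'e', 'n' }
  S → S X e: FIRST \ {ε} = { 'e', 'n' } — overlaps FOLLOW(S) on { 'e', 'n' }: CONFLICT
  S → ε: FIRST \ {ε} = { } — this is the only nullable alternative, skip
  S → e F F: FIRST \ {ε} = { 'e' } — overlaps FOLLOW(S) on { 'e' }: CONFLICT

F, P, X have no nullable alternative, so no FIRST/FOLLOW check is needed there.

So the grammar has 2 FIRST/FOLLOW conflicts (marked CONFLICT above).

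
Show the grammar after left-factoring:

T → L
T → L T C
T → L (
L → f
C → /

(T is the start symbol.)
Left-factoring transforms A → αβ₁ | αβ₂ into A → αA' and A' → β₁ | β₂
(α is the longest common prefix among the alternatives). Repeat until
no nonterminal has two alternatives with a common prefix.

Round 1: T has alternatives sharing prefix 'L'. Introduce T': T → L T'
  Add: T' → ε
  Add: T' → T C
  Add: T' → (

No remaining common prefixes — done.

Resulting grammar:
T → L T'
T' → ε
T' → T C
T' → (
L → f
C → /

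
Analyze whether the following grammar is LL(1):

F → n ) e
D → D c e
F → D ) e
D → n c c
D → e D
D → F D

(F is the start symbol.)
No. Predict set conflict for F: { 'n' }

A grammar is LL(1) if for each non-terminal N with multiple productions, the predict sets of those productions are pairwise disjoint, where PREDICT(N → α) = (FIRST(α) \ {ε}) ∪ (FOLLOW(N) if α ⇒* ε).

Relevant sets:
  FIRST(D) = { 'e', 'n' }
  FIRST(F) = { 'e', 'n' }

For F:
  PREDICT(F → n ')' e) = { 'n' }
  PREDICT(F → D ')' e) = { 'e', 'n' }
For D:
  PREDICT(D → D c e) = { 'e', 'n' }
  PREDICT(D → n c c) = { 'n' }
  PREDICT(D → e D) = { 'e' }
  PREDICT(D → F D) = { 'e', 'n' }

Conflict found: Predict set conflict for F: { 'n' }
The grammar is NOT LL(1).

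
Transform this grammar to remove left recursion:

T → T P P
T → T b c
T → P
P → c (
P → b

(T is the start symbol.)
T is directly left-recursive. The standard transformation for
  A → A α₁ | ... | A α_m | β₁ | ... | β_n
is
  A  → β₁ A' | ... | β_n A'
  A' → α₁ A' | ... | α_m A' | ε

T → P becomes T → P T'
T → T P P becomes T' → P P T'
T → T b c becomes T' → b c T'
Add T' → ε

Productions for other non-terminals are unchanged:
  P → c (
  P → b

Resulting grammar:
T → P T'
T' → P P T'
T' → b c T'
T' → ε
P → c (
P → b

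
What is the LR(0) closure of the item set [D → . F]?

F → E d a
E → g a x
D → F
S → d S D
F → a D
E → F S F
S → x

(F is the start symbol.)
Start with: [D → . F]
  [D → . F] has the dot before F: add [F → . E d a], [F → . a D]
  [F → . E d a] has the dot before E: add [E → . g a x], [E → . F S F]
No further items can be added.

CLOSURE = { [D → . F], [E → . F S F], [E → . g a x], [F → . E d a], [F → . a D] }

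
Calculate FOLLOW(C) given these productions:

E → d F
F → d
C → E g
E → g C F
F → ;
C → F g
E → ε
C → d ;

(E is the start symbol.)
{ ';', 'd' }

To compute FOLLOW(C), find every occurrence of C on a right-hand side N → α C β: add FIRST(β) \ {ε}, and if β is empty or nullable also add FOLLOW(N). Iterate to a fixed point.

In E → g C F: C is followed by F, add FIRST(F) \ {ε} = { ';', 'd' }

Taking the union: FOLLOW(C) = { ';', 'd' }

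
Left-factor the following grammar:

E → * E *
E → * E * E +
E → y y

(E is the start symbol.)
Left-factoring transforms A → αβ₁ | αβ₂ into A → αA' and A' → β₁ | β₂
(α is the longest common prefix among the alternatives). Repeat until
no nonterminal has two alternatives with a common prefix.

Round 1: E has alternatives sharing prefix '* E *'. Introduce E': E → * E * E'
  Add: E' → ε
  Add: E' → E +

No remaining common prefixes — done.

Resulting grammar:
E → * E * E'
E' → ε
E' → E +
E → y y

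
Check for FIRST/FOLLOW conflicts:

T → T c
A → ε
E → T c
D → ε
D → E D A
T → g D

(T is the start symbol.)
A FIRST/FOLLOW conflict occurs when a non-terminal N has a nullable alternative N → β (β ⇒* ε) and another alternative N → α with FIRST(α) ∩ FOLLOW(N) ≠ ∅: on such a lookahead the parser cannot decide between expanding α and letting N vanish via β.

Nullable non-terminals: A, D.
FIRST sets used below: FIRST(E) = { 'g' }
A has a nullable alternative but only one production, so nothing to check.

D: nullable alternative(s) D → ε; FOLLOW(D) = { $, 'c' }
  D → ε: FIRST \ {ε} = { } — this is the only nullable alternative, skip
  D → E D A: FIRST \ {ε} = { 'g' } — disjoint from FOLLOW(D)

E, T have no nullable alternative, so no FIRST/FOLLOW check is needed there.

No FIRST/FOLLOW conflicts found.

Answer: No FIRST/FOLLOW conflicts.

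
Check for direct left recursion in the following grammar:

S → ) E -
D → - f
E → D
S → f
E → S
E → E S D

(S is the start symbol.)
Direct left recursion occurs when N → N α for some non-terminal N (the right-hand side begins with the left-hand side itself).

S → ) E -: starts with ')'
D → - f: starts with '-'
E → D: starts with D
S → f: starts with f
E → S: starts with S
E → E S D: LEFT RECURSIVE (starts with E)

The grammar has direct left recursion on: E.

Answer: Yes, E is left-recursive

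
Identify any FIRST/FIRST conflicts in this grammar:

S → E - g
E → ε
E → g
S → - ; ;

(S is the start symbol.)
Yes. S → E '-' g / S → '-' ';' ';' on { '-' }

FIRST sets of the non-terminals at (or reachable through a nullable prefix from) the front of some alternative:
  FIRST(E) = { 'g', ε }

Productions for S:
  S → E - g: FIRST = { '-', 'g' }
  S → - ; ;: FIRST = { '-' }
Productions for E:
  E → ε: FIRST = { ε }
  E → g: FIRST = { 'g' }

Conflict for S: S → E - g and S → - ; ;
  Overlap: { '-' }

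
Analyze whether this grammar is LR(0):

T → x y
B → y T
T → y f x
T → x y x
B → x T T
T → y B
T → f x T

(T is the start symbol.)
Augment with T' → T and build the canonical LR(0) collection (I0 = CLOSURE({[T' → . T]}), then GOTO on every symbol after a dot until no new states appear). It has 17 states:
  I0: { [T → . f x T], [T → . x y x], [T → . x y], [T → . y B], [T → . y f x], [T' → . T] }  — shift
  I1: { [T' → T .] }  — accept
  I2: { [T → f . x T] }  — shift
  I3: { [T → x . y x], [T → x . y] }  — shift
  I4: { [B → . x T T], [B → . y T], [T → y . B], [T → y . f x] }  — shift
  I5: { [T → y B .] }  — reduce
  I6: { [T → y f . x] }  — shift
  I7: { [B → x . T T], [T → . f x T], [T → . x y x], [T → . x y], [T → . y B], [T → . y f x] }  — shift
  I8: { [B → y . T], [T → . f x T], [T → . x y x], [T → . x y], [T → . y B], [T → . y f x] }  — shift
  I9: { [B → y T .] }  — reduce
  I10: { [B → x T . T], [T → . f x T], [T → . x y x], [T → . x y], [T → . y B], [T → . y f x] }  — shift
  I11: { [B → x T T .] }  — reduce
  I12: { [T → y f x .] }  — reduce
  I13: { [T → x y . x], [T → x y .] }  — shift, reduce
  I14: { [T → x y x .] }  — reduce
  I15: { [T → . f x T], [T → . x y x], [T → . x y], [T → . y B], [T → . y f x], [T → f x . T] }  — shift
  I16: { [T → f x T .] }  — reduce

Conflict in state I13:
  Shift-reduce conflict between [T → x y .] and [T → x y . x]
So the grammar is NOT LR(0).

Answer: No. Shift-reduce conflict between [T → x y .] and [T → x y . x]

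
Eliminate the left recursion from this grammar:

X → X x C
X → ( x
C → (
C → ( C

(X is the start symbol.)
X → ( x X'
X' → x C X'
X' → ε
C → (
C → ( C

X is directly left-recursive. The standard transformation for
  A → A α₁ | ... | A α_m | β₁ | ... | β_n
is
  A  → β₁ A' | ... | β_n A'
  A' → α₁ A' | ... | α_m A' | ε

X → ( x becomes X → ( x X'
X → X x C becomes X' → x C X'
Add X' → ε

Productions for other non-terminals are unchanged:
  C → (
  C → ( C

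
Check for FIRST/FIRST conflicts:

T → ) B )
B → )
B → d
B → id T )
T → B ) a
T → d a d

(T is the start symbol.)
Yes. T → ')' B ')' / T → B ')' a on { ')' }; T → B ')' a / T → d a d on { 'd' }

A FIRST/FIRST conflict occurs when two productions N → α and N → β for the same non-terminal have FIRST(α) ∩ FIRST(β) ≠ ∅ (with ε ∈ FIRST of a nullable right-hand side, so two nullable alternatives also conflict).

FIRST sets of the non-terminals at (or reachable through a nullable prefix from) the front of some alternative:
  FIRST(B) = { ')', 'd', 'id' }

Productions for T:
  T → ) B ): FIRST = { ')' }
  T → B ) a: FIRST = { ')', 'd', 'id' }
  T → d a d: FIRST = { 'd' }
Productions for B:
  B → ): FIRST = { ')' }
  B → d: FIRST = { 'd' }
  B → id T ): FIRST = { 'id' }

Conflict for T: T → ) B ) and T → B ) a
  Overlap: { ')' }
Conflict for T: T → B ) a and T → d a d
  Overlap: { 'd' }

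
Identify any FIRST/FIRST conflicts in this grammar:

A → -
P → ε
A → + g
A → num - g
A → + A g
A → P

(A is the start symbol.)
Yes. A → '+' g / A → '+' A g on { '+' }

FIRST sets of the non-terminals at (or reachable through a nullable prefix from) the front of some alternative:
  FIRST(P) = { ε }

Productions for A:
  A → -: FIRST = { '-' }
  A → + g: FIRST = { '+' }
  A → num - g: FIRST = { 'num' }
  A → + A g: FIRST = { '+' }
  A → P: FIRST = { ε }
P has only one production, so no FIRST/FIRST conflict is possible there.

Conflict for A: A → + g and A → + A g
  Overlap: { '+' }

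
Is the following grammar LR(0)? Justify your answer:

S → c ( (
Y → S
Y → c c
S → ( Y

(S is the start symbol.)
Augment with S' → S and build the canonical LR(0) collection (I0 = CLOSURE({[S' → . S]}), then GOTO on every symbol after a dot until no new states appear). It has 10 states:
  I0: { [S → . ( Y], [S → . c ( (], [S' → . S] }  — shift
  I1: { [S → ( . Y], [S → . ( Y], [S → . c ( (], [Y → . S], [Y → . c c] }  — shift
  I2: { [S' → S .] }  — accept
  I3: { [S → c . ( (] }  — shift
  I4: { [S → c ( . (] }  — shift
  I5: { [S → c ( ( .] }  — reduce
  I6: { [Y → S .] }  — reduce
  I7: { [S → ( Y .] }  — reduce
  I8: { [S → c . ( (], [Y → c . c] }  — shift
  I9: { [Y → c c .] }  — reduce

Every state is either a pure shift/goto state or contains exactly one complete item and nothing to shift — no conflicts. The grammar is LR(0).

Answer: Yes, the grammar is LR(0)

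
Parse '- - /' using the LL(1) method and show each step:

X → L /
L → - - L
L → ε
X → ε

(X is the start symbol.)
LL(1) parsing maintains a stack (initially the start symbol over $) and the input. At each step: if the stack top is a terminal, match it against the current input token; if it is a non-terminal N, replace it with the RHS of M[N, lookahead] (the unique production whose predict set contains the lookahead).

Stack is shown with the top on the left.

Stack      Input    Action
--------------------------
X $        - - / $  output X → L /
L / $      - - / $  output L → - - L
- - L / $  - - / $  match '-'
- L / $    - / $    match '-'
L / $      / $      output L → ε
/ $        / $      match '/'
$          $        accept

The string is accepted.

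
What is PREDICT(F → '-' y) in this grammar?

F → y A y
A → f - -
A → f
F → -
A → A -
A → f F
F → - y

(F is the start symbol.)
{ '-' }

PREDICT(F → '-' y) = (FIRST(RHS) \ {ε}) ∪ (FOLLOW(F) if ε ∈ FIRST(RHS), i.e. RHS ⇒* ε)
FIRST('-' y) = { '-' }
ε ∉ FIRST('-' y), so FOLLOW(F) is not added.
PREDICT(F → '-' y) = { '-' }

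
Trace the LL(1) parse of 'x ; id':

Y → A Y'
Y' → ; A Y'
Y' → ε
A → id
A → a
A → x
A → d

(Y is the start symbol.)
LL(1) parsing maintains a stack (initially the start symbol over $) and the input. At each step: if the stack top is a terminal, match it against the current input token; if it is a non-terminal N, replace it with the RHS of M[N, lookahead] (the unique production whose predict set contains the lookahead).

Stack is shown with the top on the left.

Stack     Input     Action
--------------------------
Y $       x ; id $  output Y → A Y'
A Y' $    x ; id $  output A → x
x Y' $    x ; id $  match 'x'
Y' $      ; id $    output Y' → ; A Y'
; A Y' $  ; id $    match ';'
A Y' $    id $      output A → id
id Y' $   id $      match 'id'
Y' $      $         output Y' → ε
$         $         accept

The string is accepted.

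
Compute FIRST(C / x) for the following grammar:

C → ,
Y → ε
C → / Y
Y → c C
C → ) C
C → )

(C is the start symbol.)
{ ')', ',', '/' }

FIRST sets of the non-terminals involved (from the grammar, by fixed-point iteration):
  FIRST(C) = { ')', ',', '/' }

To compute FIRST(C / x), process the symbols left to right:
Symbol C is a non-terminal. Add FIRST(C) \ {ε} = { ')', ',', '/' }
C is not nullable (ε ∉ FIRST(C)), so stop here.
FIRST(C / x) = { ')', ',', '/' }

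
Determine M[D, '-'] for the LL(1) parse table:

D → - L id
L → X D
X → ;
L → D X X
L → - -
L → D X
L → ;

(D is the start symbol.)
D → - L id

To find M[D, '-'], we find productions for D where '-' is in the predict set (PREDICT(N → α) = (FIRST(α) \ {ε}) ∪ (FOLLOW(N) if α ⇒* ε)).

D → - L id: PREDICT = { '-' }
  '-' is in predict set, so this production goes in M[D, '-']

M[D, '-'] = D → - L id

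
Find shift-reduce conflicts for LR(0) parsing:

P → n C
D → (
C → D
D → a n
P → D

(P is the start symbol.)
A shift-reduce conflict occurs when an LR(0) state has both:
  - a complete (reduce) item [A → α .] (dot at the end), and
  - a shift item [B → β . c γ] (dot before a terminal).

Augment with P' → P and build the canonical LR(0) collection (I0 = CLOSURE({[P' → . P]}), then GOTO on every symbol after a dot until no new states appear). It has 9 states:
  I0: { [D → . (], [D → . a n], [P → . D], [P → . n C], [P' → . P] }  — shift
  I1: { [D → ( .] }  — reduce
  I2: { [P → D .] }  — reduce
  I3: { [P' → P .] }  — accept
  I4: { [D → a . n] }  — shift
  I5: { [C → . D], [D → . (], [D → . a n], [P → n . C] }  — shift
  I6: { [P → n C .] }  — reduce
  I7: { [C → D .] }  — reduce
  I8: { [D → a n .] }  — reduce

No state contains both a complete item and a shift item.

Answer: No shift-reduce conflicts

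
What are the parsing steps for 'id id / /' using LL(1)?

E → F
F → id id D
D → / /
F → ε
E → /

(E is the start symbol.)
LL(1) parsing maintains a stack (initially the start symbol over $) and the input. At each step: if the stack top is a terminal, match it against the current input token; if it is a non-terminal N, replace it with the RHS of M[N, lookahead] (the unique production whose predict set contains the lookahead).

Stack is shown with the top on the left.

Stack      Input        Action
------------------------------
E $        id id / / $  output E → F
F $        id id / / $  output F → id id D
id id D $  id id / / $  match 'id'
id D $     id / / $     match 'id'
D $        / / $        output D → / /
/ / $      / / $        match '/'
/ $        / $          match '/'
$          $            accept

The string is accepted.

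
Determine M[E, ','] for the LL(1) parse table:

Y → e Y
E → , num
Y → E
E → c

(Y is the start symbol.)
E → , num

To find M[E, ','], we find productions for E where ',' is in the predict set (PREDICT(N → α) = (FIRST(α) \ {ε}) ∪ (FOLLOW(N) if α ⇒* ε)).

E → , num: PREDICT = { ',' }
  ',' is in predict set, so this production goes in M[E, ',']
E → c: PREDICT = { 'c' }

M[E, ','] = E → , num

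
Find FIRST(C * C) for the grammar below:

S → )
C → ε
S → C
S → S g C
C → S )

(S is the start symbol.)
{ ')', '*', 'g' }

FIRST sets of the non-terminals involved (from the grammar, by fixed-point iteration):
  FIRST(C) = { ')', 'g', ε }

To compute FIRST(C * C), process the symbols left to right:
Symbol C is a non-terminal. Add FIRST(C) \ {ε} = { ')', 'g' }
C is nullable (ε ∈ FIRST(C)), continue to the next symbol.
Symbol * is a terminal. Add '*' and stop.
FIRST(C * C) = { ')', '*', 'g' }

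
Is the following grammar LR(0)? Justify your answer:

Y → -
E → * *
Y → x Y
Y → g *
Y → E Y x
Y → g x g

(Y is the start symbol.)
Yes, the grammar is LR(0)

Augment with Y' → Y and build the canonical LR(0) collection (I0 = CLOSURE({[Y' → . Y]}), then GOTO on every symbol after a dot until no new states appear). It has 14 states:
  I0: { [E → . * *], [Y → . -], [Y → . E Y x], [Y → . g *], [Y → . g x g], [Y → . x Y], [Y' → . Y] }  — shift
  I1: { [E → * . *] }  — shift
  I2: { [Y → - .] }  — reduce
  I3: { [E → . * *], [Y → . -], [Y → . E Y x], [Y → . g *], [Y → . g x g], [Y → . x Y], [Y → E . Y x] }  — shift
  I4: { [Y' → Y .] }  — accept
  I5: { [Y → g . *], [Y → g . x g] }  — shift
  I6: { [E → . * *], [Y → . -], [Y → . E Y x], [Y → . g *], [Y → . g x g], [Y → . x Y], [Y → x . Y] }  — shift
  I7: { [Y → x Y .] }  — reduce
  I8: { [Y → g * .] }  — reduce
  I9: { [Y → g x . g] }  — shift
  I10: { [Y → g x g .] }  — reduce
  I11: { [Y → E Y . x] }  — shift
  I12: { [Y → E Y x .] }  — reduce
  I13: { [E → * * .] }  — reduce

Every state is either a pure shift/goto state or contains exactly one complete item and nothing to shift — no conflicts. The grammar is LR(0).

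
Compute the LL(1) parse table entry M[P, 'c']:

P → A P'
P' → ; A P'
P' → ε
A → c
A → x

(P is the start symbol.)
To find M[P, 'c'], we find productions for P where 'c' is in the predict set (PREDICT(N → α) = (FIRST(α) \ {ε}) ∪ (FOLLOW(N) if α ⇒* ε)).

Relevant sets:
  FIRST(A) = { 'c', 'x' }

P → A P': PREDICT = { 'c', 'x' }
  'c' is in predict set, so this production goes in M[P, 'c']

M[P, 'c'] = P → A P'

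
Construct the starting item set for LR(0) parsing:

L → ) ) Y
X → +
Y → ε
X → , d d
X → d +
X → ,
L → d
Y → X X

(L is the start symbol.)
{ [L → . ) ) Y], [L → . d], [L' → . L] }

First, augment the grammar with L' → L
I₀ = CLOSURE({ [L' → . L] }):
  [L' → . L] has the dot before L: add [L → . ) ) Y], [L → . d]
No further items can be added.

I₀ = { [L → . ) ) Y], [L → . d], [L' → . L] }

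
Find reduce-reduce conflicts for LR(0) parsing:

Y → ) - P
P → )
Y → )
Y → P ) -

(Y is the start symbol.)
Yes — I1: [P → ) .] vs [Y → ) .]

A reduce-reduce conflict occurs when an LR(0) state has two complete items [A → α .] and [B → β .] — both call for a reduction, and with no lookahead the parser cannot choose between them.

Augment with Y' → Y and build the canonical LR(0) collection (I0 = CLOSURE({[Y' → . Y]}), then GOTO on every symbol after a dot until no new states appear). It has 9 states:
  I0: { [P → . )], [Y → . ) - P], [Y → . )], [Y → . P ) -], [Y' → . Y] }  — shift
  I1: { [P → ) .], [Y → ) . - P], [Y → ) .] }  — shift, 2 reduces
  I2: { [Y → P . ) -] }  — shift
  I3: { [Y' → Y .] }  — accept
  I4: { [Y → P ) . -] }  — shift
  I5: { [Y → P ) - .] }  — reduce
  I6: { [P → . )], [Y → ) - . P] }  — shift
  I7: { [P → ) .] }  — reduce
  I8: { [Y → ) - P .] }  — reduce

I1 contains complete items [P → ) .], [Y → ) .] — reduce-reduce conflict.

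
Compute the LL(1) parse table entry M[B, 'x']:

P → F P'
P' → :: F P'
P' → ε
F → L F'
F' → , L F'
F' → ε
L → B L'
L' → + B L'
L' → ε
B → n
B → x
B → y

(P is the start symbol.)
To find M[B, 'x'], we find productions for B where 'x' is in the predict set (PREDICT(N → α) = (FIRST(α) \ {ε}) ∪ (FOLLOW(N) if α ⇒* ε)).

B → n: PREDICT = { 'n' }
B → x: PREDICT = { 'x' }
  'x' is in predict set, so this production goes in M[B, 'x']
B → y: PREDICT = { 'y' }

M[B, 'x'] = B → x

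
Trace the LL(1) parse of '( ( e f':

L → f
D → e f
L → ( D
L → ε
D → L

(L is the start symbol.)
LL(1) parsing maintains a stack (initially the start symbol over $) and the input. At each step: if the stack top is a terminal, match it against the current input token; if it is a non-terminal N, replace it with the RHS of M[N, lookahead] (the unique production whose predict set contains the lookahead).

Stack is shown with the top on the left.

Stack  Input      Action
------------------------
L $    ( ( e f $  output L → ( D
( D $  ( ( e f $  match '('
D $    ( e f $    output D → L
L $    ( e f $    output L → ( D
( D $  ( e f $    match '('
D $    e f $      output D → e f
e f $  e f $      match 'e'
f $    f $        match 'f'
$      $          accept

The string is accepted.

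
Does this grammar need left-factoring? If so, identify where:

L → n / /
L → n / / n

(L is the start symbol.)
Left-factoring is needed when two productions for the same non-terminal
share a common prefix on the right-hand side.

Productions for L:
  L → n / /
  L → n / / n

Found common prefix 'n / /' in productions for L

Answer: Yes, L has productions with common prefix 'n / /'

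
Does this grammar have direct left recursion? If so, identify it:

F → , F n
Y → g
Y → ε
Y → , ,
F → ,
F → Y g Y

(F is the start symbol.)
No direct left recursion

Direct left recursion occurs when N → N α for some non-terminal N (the right-hand side begins with the left-hand side itself).

F → , F n: starts with ','
Y → g: starts with g
Y → ε: starts with ε
Y → , ,: starts with ','
F → ,: starts with ','
F → Y g Y: starts with Y

No direct left recursion found.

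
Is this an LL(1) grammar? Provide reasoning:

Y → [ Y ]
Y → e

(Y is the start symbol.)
Yes, the grammar is LL(1).

For Y:
  PREDICT(Y → '[' Y ']') = { '[' }
  PREDICT(Y → e) = { 'e' }

All predict sets are disjoint. The grammar IS LL(1).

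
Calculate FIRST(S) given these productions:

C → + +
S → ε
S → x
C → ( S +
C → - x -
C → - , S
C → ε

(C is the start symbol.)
From S → ε:
  - ε-production, so ε ∈ FIRST(S)
From S → x:
  - x is a terminal: add 'x' and stop

Collecting: FIRST(S) = { 'x', ε }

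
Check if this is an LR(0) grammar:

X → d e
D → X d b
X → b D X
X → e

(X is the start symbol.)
A grammar is LR(0) if no state in the canonical LR(0) collection has:
  - both a shift item (dot before a terminal) and a complete item (shift-reduce conflict), or
  - two or more complete items (reduce-reduce conflict; the accept item [X' → X .] counts as a complete item here).

Augment with X' → X and build the canonical LR(0) collection (I0 = CLOSURE({[X' → . X]}), then GOTO on every symbol after a dot until no new states appear). It has 11 states:
  I0: { [X → . b D X], [X → . d e], [X → . e], [X' → . X] }  — shift
  I1: { [X' → X .] }  — accept
  I2: { [D → . X d b], [X → . b D X], [X → . d e], [X → . e], [X → b . D X] }  — shift
  I3: { [X → d . e] }  — shift
  I4: { [X → e .] }  — reduce
  I5: { [X → d e .] }  — reduce
  I6: { [X → . b D X], [X → . d e], [X → . e], [X → b D . X] }  — shift
  I7: { [D → X . d b] }  — shift
  I8: { [D → X d . b] }  — shift
  I9: { [D → X d b .] }  — reduce
  I10: { [X → b D X .] }  — reduce

Every state is either a pure shift/goto state or contains exactly one complete item and nothing to shift — no conflicts. The grammar is LR(0).

Answer: Yes, the grammar is LR(0)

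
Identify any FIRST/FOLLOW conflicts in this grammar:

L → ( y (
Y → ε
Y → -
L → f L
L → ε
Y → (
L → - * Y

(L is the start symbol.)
No FIRST/FOLLOW conflicts.

A FIRST/FOLLOW conflict occurs when a non-terminal N has a nullable alternative N → β (β ⇒* ε) and another alternative N → α with FIRST(α) ∩ FOLLOW(N) ≠ ∅: on such a lookahead the parser cannot decide between expanding α and letting N vanish via β.

Nullable non-terminals: L, Y.

L: nullable alternative(s) L → ε; FOLLOW(L) = { $ }
  L → ( y (: FIRST \ {ε} = { '(' } — disjoint from FOLLOW(L)
  L → f L: FIRST \ {ε} = { 'f' } — disjoint from FOLLOW(L)
  L → ε: FIRST \ {ε} = { } — this is the only nullable alternative, skip
  L → - * Y: FIRST \ {ε} = { '-' } — disjoint from FOLLOW(L)

Y: nullable alternative(s) Y → ε; FOLLOW(Y) = { $ }
  Y → ε: FIRST \ {ε} = { } — this is the only nullable alternative, skip
  Y → -: FIRST \ {ε} = { '-' } — disjoint from FOLLOW(Y)
  Y → (: FIRST \ {ε} = { '(' } — disjoint from FOLLOW(Y)

No FIRST/FOLLOW conflicts found.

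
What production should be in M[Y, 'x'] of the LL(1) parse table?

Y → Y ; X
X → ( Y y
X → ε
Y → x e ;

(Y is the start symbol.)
Y → Y ; X, Y → x e ;

To find M[Y, 'x'], we find productions for Y where 'x' is in the predict set (PREDICT(N → α) = (FIRST(α) \ {ε}) ∪ (FOLLOW(N) if α ⇒* ε)).

Relevant sets:
  FIRST(Y) = { 'x' }

Y → Y ; X: PREDICT = { 'x' }
  'x' is in predict set, so this production goes in M[Y, 'x']
Y → x e ;: PREDICT = { 'x' }
  'x' is in predict set, so this production goes in M[Y, 'x']

M[Y, 'x'] = Y → Y ; X, Y → x e ;  (a multiply-defined cell — the grammar is not LL(1))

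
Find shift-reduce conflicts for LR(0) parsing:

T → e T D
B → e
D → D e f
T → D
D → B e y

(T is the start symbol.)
A shift-reduce conflict occurs when an LR(0) state has both:
  - a complete (reduce) item [A → α .] (dot at the end), and
  - a shift item [B → β . c γ] (dot before a terminal).

Augment with T' → T and build the canonical LR(0) collection (I0 = CLOSURE({[T' → . T]}), then GOTO on every symbol after a dot until no new states appear). It has 12 states:
  I0: { [B → . e], [D → . B e y], [D → . D e f], [T → . D], [T → . e T D], [T' → . T] }  — shift
  I1: { [D → B . e y] }  — shift
  I2: { [D → D . e f], [T → D .] }  — shift, reduce
  I3: { [T' → T .] }  — accept
  I4: { [B → . e], [B → e .], [D → . B e y], [D → . D e f], [T → . D], [T → . e T D], [T → e . T D] }  — shift, reduce
  I5: { [B → . e], [D → . B e y], [D → . D e f], [T → e T . D] }  — shift
  I6: { [D → D . e f], [T → e T D .] }  — shift, reduce
  I7: { [B → e .] }  — reduce
  I8: { [D → D e . f] }  — shift
  I9: { [D → D e f .] }  — reduce
  I10: { [D → B e . y] }  — shift
  I11: { [D → B e y .] }  — reduce

I2 contains reduce item [T → D .] and shift item [D → D . e f] — shift-reduce conflict.
I4 contains reduce item [B → e .] and shift items [B → . e], [T → . e T D] — shift-reduce conflict.
I6 contains reduce item [T → e T D .] and shift item [D → D . e f] — shift-reduce conflict.

Answer: Yes — I2: [T → D .] vs [D → D . e f]; I4: [B → e .] vs [B → . e]; I6: [T → e T D .] vs [D → D . e f]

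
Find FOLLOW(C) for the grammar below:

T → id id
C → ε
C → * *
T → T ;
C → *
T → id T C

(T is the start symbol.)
{ $, '*', ';' }

To compute FOLLOW(C), find every occurrence of C on a right-hand side N → α C β: add FIRST(β) \ {ε}, and if β is empty or nullable also add FOLLOW(N). Iterate to a fixed point.

In T → id T C: C is at the end, add FOLLOW(T)

The FOLLOW sets referred to above (computed the same way, to a fixed point):
  FOLLOW(T) = { $, '*', ';' }

Taking the union: FOLLOW(C) = { $, '*', ';' }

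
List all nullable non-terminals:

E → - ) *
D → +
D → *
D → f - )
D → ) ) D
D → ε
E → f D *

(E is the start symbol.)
{ 'D' }

A non-terminal is nullable if it can derive ε (the empty string): either it has an ε-production, or it has a production whose right-hand side consists entirely of nullable non-terminals.

ε-productions: D → ε
So D is immediately nullable.
No further non-terminal can be added: every production for the remaining non-terminals contains a terminal or a non-nullable non-terminal.
Nullable = { 'D' }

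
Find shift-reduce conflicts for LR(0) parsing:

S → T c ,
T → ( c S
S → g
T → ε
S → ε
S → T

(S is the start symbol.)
A shift-reduce conflict occurs when an LR(0) state has both:
  - a complete (reduce) item [A → α .] (dot at the end), and
  - a shift item [B → β . c γ] (dot before a terminal).

Augment with S' → S and build the canonical LR(0) collection (I0 = CLOSURE({[S' → . S]}), then GOTO on every symbol after a dot until no new states appear). It has 9 states:
  I0: { [S → . T c ,], [S → . T], [S → . g], [S → .], [S' → . S], [T → . ( c S], [T → .] }  — shift, 2 reduces
  I1: { [T → ( . c S] }  — shift
  I2: { [S' → S .] }  — accept
  I3: { [S → T . c ,], [S → T .] }  — shift, reduce
  I4: { [S → g .] }  — reduce
  I5: { [S → T c . ,] }  — shift
  I6: { [S → T c , .] }  — reduce
  I7: { [S → . T c ,], [S → . T], [S → . g], [S → .], [T → ( c . S], [T → . ( c S], [T → .] }  — shift, 2 reduces
  I8: { [T → ( c S .] }  — reduce

I0 contains reduce items [S → .], [T → .] and shift items [S → . g], [T → . ( c S] — shift-reduce conflict.
I3 contains reduce item [S → T .] and shift item [S → T . c ,] — shift-reduce conflict.
I7 contains reduce items [S → .], [T → .] and shift items [S → . g], [T → . ( c S] — shift-reduce conflict.

Answer: Yes — I0: [S → .] vs [S → . g]; I3: [S → T .] vs [S → T . c ,]; I7: [S → .] vs [S → . g]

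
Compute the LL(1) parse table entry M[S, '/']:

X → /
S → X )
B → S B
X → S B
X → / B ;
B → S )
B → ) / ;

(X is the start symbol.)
To find M[S, '/'], we find productions for S where '/' is in the predict set (PREDICT(N → α) = (FIRST(α) \ {ε}) ∪ (FOLLOW(N) if α ⇒* ε)).

Relevant sets:
  FIRST(X) = { '/' }

S → X ): PREDICT = { '/' }
  '/' is in predict set, so this production goes in M[S, '/']

M[S, '/'] = S → X )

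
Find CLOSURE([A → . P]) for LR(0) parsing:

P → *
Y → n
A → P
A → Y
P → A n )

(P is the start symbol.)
{ [A → . P], [A → . Y], [P → . *], [P → . A n )], [Y → . n] }

Start with: [A → . P]
  [A → . P] has the dot before P: add [P → . *], [P → . A n )]
  [P → . A n )] has the dot before A: add [A → . Y]
  [A → . Y] has the dot before Y: add [Y → . n]
No further items can be added.

CLOSURE = { [A → . P], [A → . Y], [P → . *], [P → . A n )], [Y → . n] }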